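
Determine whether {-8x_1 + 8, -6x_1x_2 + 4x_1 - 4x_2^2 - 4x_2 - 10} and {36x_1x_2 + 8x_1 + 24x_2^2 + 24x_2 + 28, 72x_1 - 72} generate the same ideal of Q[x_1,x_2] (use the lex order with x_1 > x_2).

Equality of ideals is decidable: compute both reduced Gröbner bases (unique for the ordering) and check whether they agree.
Buchberger on the first generating set:
f_1 = -8x_1 + 8, LT = x_1.
f_2 = -6x_1x_2 + 4x_1 - 4x_2^2 - 4x_2 - 10, LT = x_1x_2.

S(f_1,f_2): lcm = x_1x_2. S = 2/3x_1 - 2/3x_2^2 - 5/3x_2 - 5/3.
  reduce S modulo (f_1, f_2):
  remainder -2/3x_2^2 - 5/3x_2 - 1 ≠ 0; add g_3 = -2/3x_2^2 - 5/3x_2 - 1 to the basis.

The other S-polynomials (S(f_1,g_3), S(f_2,g_3)) all reduce to 0 modulo the current basis, so we have a Gröbner basis.
Inter-reduce: drop elements whose leading term is divisible by another's, tail-reduce, and make monic.
Reduced Gröbner basis: {x_1 - 1, x_2^2 + 5/2x_2 + 3/2}.

Buchberger on the second generating set:
h_1 = 36x_1x_2 + 8x_1 + 24x_2^2 + 24x_2 + 28, LT = x_1x_2.
h_2 = 72x_1 - 72, LT = x_1.

S(h_1,h_2): lcm = x_1x_2. S = 2/9x_1 + 2/3x_2^2 + 5/3x_2 + 7/9.
  reduce S modulo (h_1, h_2):
  remainder 2/3x_2^2 + 5/3x_2 + 1 ≠ 0; add k_3 = 2/3x_2^2 + 5/3x_2 + 1 to the basis.

The other S-polynomials (S(h_1,k_3), S(h_2,k_3)) all reduce to 0 modulo the current basis, so we have a Gröbner basis.
Inter-reduce: drop elements whose leading term is divisible by another's, tail-reduce, and make monic.
Reduced Gröbner basis: {x_1 - 1, x_2^2 + 5/2x_2 + 3/2}.

These coincide, so the ideals are equal.

Yes, the ideals are equal.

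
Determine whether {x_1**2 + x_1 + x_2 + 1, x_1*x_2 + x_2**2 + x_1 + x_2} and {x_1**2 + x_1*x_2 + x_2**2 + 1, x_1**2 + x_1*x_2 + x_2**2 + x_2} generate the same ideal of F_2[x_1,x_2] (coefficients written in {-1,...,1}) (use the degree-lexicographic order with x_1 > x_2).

For a fixed monomial order, each ideal has a unique reduced Gröbner basis; comparing bases decides equality.
Buchberger on the first generating set:
f_1 = x_1**2 + x_1 + x_2 + 1, LT = x_1**2.
f_2 = x_1*x_2 + x_2**2 + x_1 + x_2, LT = x_1*x_2.

S(f_1,f_2): lcm = x_1**2*x_2. S = x_1*x_2**2 + x_1**2 + x_2**2 + x_2.
  reduce S modulo (f_1, f_2):
  remainder x_2**3 + x_2**2 + x_2 + 1 ≠ 0; add g_3 = x_2**3 + x_2**2 + x_2 + 1 to the basis.

The other S-polynomials (S(f_1,g_3), S(f_2,g_3)) all reduce to 0 modulo the current basis, so we have a Gröbner basis.
Inter-reduce: drop elements whose leading term is divisible by another's, tail-reduce, and make monic.
Reduced Gröbner basis: {x_2**3 + x_2**2 + x_2 + 1, x_1**2 + x_1 + x_2 + 1, x_1*x_2 + x_2**2 + x_1 + x_2}.

Buchberger on the second generating set:
h_1 = x_1**2 + x_1*x_2 + x_2**2 + 1, LT = x_1**2.
h_2 = x_1**2 + x_1*x_2 + x_2**2 + x_2, LT = x_1**2.

S(h_1,h_2): lcm = x_1**2. S = x_2 + 1.
  reduce S modulo (h_1, h_2):
  remainder x_2 + 1 ≠ 0; add k_3 = x_2 + 1 to the basis.

The other S-polynomials (S(h_1,k_3), S(h_2,k_3)) all reduce to 0 modulo the current basis, so we have a Gröbner basis.
Inter-reduce: drop elements whose leading term is divisible by another's, tail-reduce, and make monic.
Reduced Gröbner basis: {x_1**2 + x_1, x_2 + 1}.

These differ, so the ideals are not equal.

No, the ideals differ.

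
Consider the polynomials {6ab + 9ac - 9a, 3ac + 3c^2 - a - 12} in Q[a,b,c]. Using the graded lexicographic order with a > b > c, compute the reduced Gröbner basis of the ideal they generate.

f_1 = 6ab + 9ac - 9a, LT = ab.
f_2 = 3ac + 3c^2 - a - 12, LT = ac.

S(f_1,f_2): lcm = abc. S = 3/2ac^2 - bc^2 + 1/3ab - 3/2ac + 4b.
  leading term ac^2: subtract (1/2c)·f_2 from 3/2ac^2 - bc^2 + 1/3ab - 3/2ac + 4b → -bc^2 - 3/2c^3 + 1/3ab - ac + 4b + 6c
  leading term bc^2: no divisor's leading term divides it; move -bc^2 to the remainder.
  leading term c^3: no divisor's leading term divides it; move -3/2c^3 to the remainder.
  leading term ab: subtract (1/18)·f_1 from 1/3ab - ac + 4b + 6c → -3/2ac + 1/2a + 4b + 6c
  leading term ac: subtract (-1/2)·f_2 from -3/2ac + 1/2a + 4b + 6c → 3/2c^2 + 4b + 6c - 6
  leading term c^2: no divisor's leading term divides it; move 3/2c^2 to the remainder.
  leading term b: no divisor's leading term divides it; move 4b to the remainder.
  leading term c: no divisor's leading term divides it; move 6c to the remainder.
  leading term 1: no divisor's leading term divides it; move -6 to the remainder.
  remainder -bc^2 - 3/2c^3 + 3/2c^2 + 4b + 6c - 6 ≠ 0; add g_3 = -bc^2 - 3/2c^3 + 3/2c^2 + 4b + 6c - 6 to the basis.

The other S-polynomials (S(f_1,g_3), S(f_2,g_3)) all reduce to 0 modulo the current basis, so we have a Gröbner basis.

G = {bc^2 + 3/2c^3 - 3/2c^2 - 4b - 6c + 6, ab - 3/2c^2 - a + 6, ac + c^2 - 1/3a - 4}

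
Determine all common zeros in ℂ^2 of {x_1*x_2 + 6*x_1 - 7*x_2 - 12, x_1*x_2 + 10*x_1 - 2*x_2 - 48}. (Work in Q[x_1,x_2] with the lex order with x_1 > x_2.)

Compute a lex Gröbner basis by Buchberger's algorithm.
f_1 = x_1*x_2 + 6*x_1 - 7*x_2 - 12, LT = x_1*x_2.
f_2 = x_1*x_2 + 10*x_1 - 2*x_2 - 48, LT = x_1*x_2.

S(f_1,f_2): lcm = x_1*x_2. S = -4*x_1 - 5*x_2 + 36.
  reduce S modulo (f_1, f_2):
  remainder -4*x_1 - 5*x_2 + 36 ≠ 0; add h_3 = -4*x_1 - 5*x_2 + 36 to the basis.

S(f_1,h_3): lcm = x_1*x_2. S = 6*x_1 - 5/4*x_2**2 + 2*x_2 - 12.
  reduce S modulo (f_1, f_2, h_3):
  remainder -5/4*x_2**2 - 11/2*x_2 + 42 ≠ 0; add h_4 = -5/4*x_2**2 - 11/2*x_2 + 42 to the basis.

The other S-polynomials (S(f_2,h_3), S(f_1,h_4), S(f_2,h_4), S(h_3,h_4)) all reduce to 0 modulo the current basis, so we have a Gröbner basis.
Inter-reduce: drop elements whose leading term is divisible by another's, tail-reduce, and make monic.
Reduced Gröbner basis: {x_1 + 5/4*x_2 - 9, x_2**2 + 22/5*x_2 - 168/5}.

A lex Gröbner basis eliminates variables successively. Here x_2**2 + 22/5*x_2 - 168/5 depends only on x_2, with roots {-42/5, 4}; lifting each root through the earlier basis elements recovers the full solutions.
  x_2 = -42/5: the earlier basis element becomes x_1 - 39/2 = 0, giving x_1 = 39/2 — point (39/2, -42/5).
  x_2 = 4: the earlier basis element becomes x_1 - 4 = 0, giving x_1 = 4 — point (4, 4).

{(39/2, -42/5), (4, 4)}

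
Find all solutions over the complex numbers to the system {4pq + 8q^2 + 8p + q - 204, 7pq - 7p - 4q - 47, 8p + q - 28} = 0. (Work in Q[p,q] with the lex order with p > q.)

{(3, 4)}

Compute a lex Gröbner basis by Buchberger's algorithm.
f_1 = 4pq + 8p + 8q^2 + q - 204, LT = pq.
f_2 = 7pq - 7p - 4q - 47, LT = pq.
f_3 = 8p + q - 28, LT = p.

S(f_1,f_2): lcm = pq. S = 3p + 2q^2 + 23/28q - 310/7.
  leading term p: subtract (3/8)·f_3 from 3p + 2q^2 + 23/28q - 310/7 → 2q^2 + 25/56q - 473/14
  leading term q^2: no divisor's leading term divides it; move 2q^2 to the remainder.
  leading term q: no divisor's leading term divides it; move 25/56q to the remainder.
  leading term 1: no divisor's leading term divides it; move -473/14 to the remainder.
  remainder 2q^2 + 25/56q - 473/14 ≠ 0; add h_4 = 2q^2 + 25/56q - 473/14 to the basis.

S(f_1,f_3): lcm = pq. S = 2p + 15/8q^2 + 15/4q - 51.
  leading term p: subtract (1/4)·f_3 from 2p + 15/8q^2 + 15/4q - 51 → 15/8q^2 + 7/2q - 44
  leading term q^2: subtract (15/16)·h_4 from 15/8q^2 + 7/2q - 44 → 2761/896q - 2761/224
  leading term q: no divisor's leading term divides it; move 2761/896q to the remainder.
  leading term 1: no divisor's leading term divides it; move -2761/224 to the remainder.
  remainder 2761/896q - 2761/224 ≠ 0; add h_5 = 2761/896q - 2761/224 to the basis.

The other S-polynomials (S(f_2,f_3), S(f_1,h_4), S(f_2,h_4), S(f_3,h_4), S(f_1,h_5), S(f_2,h_5), S(f_3,h_5), S(h_4,h_5)) all reduce to 0 modulo the current basis, so we have a Gröbner basis.
Inter-reduce: drop elements whose leading term is divisible by another's, tail-reduce, and make monic.
Reduced Gröbner basis: {p - 3, q - 4}.

Since the basis is lex-ordered, q - 4 is univariate in q. Its roots are {4}. Back-substituting each root into the other basis elements fixes the other coordinates.
  q = 4: the earlier basis element becomes p - 3 = 0, giving p = 3 — point (3, 4).
Substituting each solution back into the original system confirms all equations vanish.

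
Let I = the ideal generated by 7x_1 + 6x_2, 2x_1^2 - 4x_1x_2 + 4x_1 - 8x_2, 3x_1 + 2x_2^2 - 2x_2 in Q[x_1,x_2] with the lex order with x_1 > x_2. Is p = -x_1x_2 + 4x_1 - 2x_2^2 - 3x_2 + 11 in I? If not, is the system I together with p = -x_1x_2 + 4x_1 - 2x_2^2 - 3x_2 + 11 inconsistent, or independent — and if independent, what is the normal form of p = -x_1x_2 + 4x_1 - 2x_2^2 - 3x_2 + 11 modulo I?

Adjoining -x_1x_2 + 4x_1 - 2x_2^2 - 3x_2 + 11 makes the ideal the whole ring: the system is inconsistent.

First compute the reduced Gröbner basis of I by Buchberger's algorithm.
f_1 = 7x_1 + 6x_2, LT = x_1.
f_2 = 2x_1^2 - 4x_1x_2 + 4x_1 - 8x_2, LT = x_1^2.
f_3 = 3x_1 + 2x_2^2 - 2x_2, LT = x_1.

S(f_1,f_2): lcm = x_1^2. S = 20/7x_1x_2 - 2x_1 + 4x_2.
  leading term x_1x_2: subtract (20/49x_2)·f_1 from 20/7x_1x_2 - 2x_1 + 4x_2 → -2x_1 - 120/49x_2^2 + 4x_2
  leading term x_1: subtract (-2/7)·f_1 from -2x_1 - 120/49x_2^2 + 4x_2 → -120/49x_2^2 + 40/7x_2
  leading term x_2^2: no divisor's leading term divides it; move -120/49x_2^2 to the remainder.
  leading term x_2: no divisor's leading term divides it; move 40/7x_2 to the remainder.
  remainder -120/49x_2^2 + 40/7x_2 ≠ 0; add h_4 = -120/49x_2^2 + 40/7x_2 to the basis.

S(f_1,f_3): lcm = x_1. S = -2/3x_2^2 + 32/21x_2.
  leading term x_2^2: subtract (49/180)·h_4 from -2/3x_2^2 + 32/21x_2 → -2/63x_2
  leading term x_2: no divisor's leading term divides it; move -2/63x_2 to the remainder.
  remainder -2/63x_2 ≠ 0; add h_5 = -2/63x_2 to the basis.

The other S-polynomials (S(f_2,f_3), S(f_1,h_4), S(f_2,h_4), S(f_3,h_4), S(f_1,h_5), S(f_2,h_5), S(f_3,h_5), S(h_4,h_5)) all reduce to 0 modulo the current basis, so we have a Gröbner basis.
Inter-reduce: drop elements whose leading term is divisible by another's, tail-reduce, and make monic.
Reduced Gröbner basis: {x_1, x_2}.
Label its elements g_1 = x_1, g_2 = x_2.

Reduce p = -x_1x_2 + 4x_1 - 2x_2^2 - 3x_2 + 11 modulo G:
  leading term x_1x_2: subtract (-x_2)·g_1 from -x_1x_2 + 4x_1 - 2x_2^2 - 3x_2 + 11 → 4x_1 - 2x_2^2 - 3x_2 + 11
  leading term x_1: subtract (4)·g_1 from 4x_1 - 2x_2^2 - 3x_2 + 11 → -2x_2^2 - 3x_2 + 11
  leading term x_2^2: subtract (-2x_2)·g_2 from -2x_2^2 - 3x_2 + 11 → -3x_2 + 11
  leading term x_2: subtract (-3)·g_2 from -3x_2 + 11 → 11
  leading term 1: no divisor's leading term divides it; move 11 to the remainder.
  normal form = 11.
The normal form is nonzero, so p ∉ I. Since p minus its normal form lies in I, I + (p) = I + (r) where r = 11; decide whether this ideal is the whole ring.
Here r = 11 is a nonzero constant, hence a unit: 1 ∈ I + (p), the Gröbner basis of I + (p) is {1}, and the enlarged system has no common solution — adjoining p is inconsistent.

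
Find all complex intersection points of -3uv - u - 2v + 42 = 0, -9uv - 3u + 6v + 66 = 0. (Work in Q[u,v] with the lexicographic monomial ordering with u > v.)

{(2, 5)}

Compute a lex Gröbner basis by Buchberger's algorithm.
f_1 = -3uv - u - 2v + 42, LT = uv.
f_2 = -9uv - 3u + 6v + 66, LT = uv.

S(f_1,f_2): lcm = uv. S = 4/3v - 20/3.
  leading term v: no divisor's leading term divides it; move 4/3v to the remainder.
  leading term 1: no divisor's leading term divides it; move -20/3 to the remainder.
  remainder 4/3v - 20/3 ≠ 0; add h_3 = 4/3v - 20/3 to the basis.

S(f_1,h_3): lcm = uv. S = 16/3u + 2/3v - 14.
  leading term u: no divisor's leading term divides it; move 16/3u to the remainder.
  leading term v: subtract (1/2)·h_3 from 2/3v - 14 → -32/3
  leading term 1: no divisor's leading term divides it; move -32/3 to the remainder.
  remainder 16/3u - 32/3 ≠ 0; add h_4 = 16/3u - 32/3 to the basis.

The other S-polynomials (S(f_2,h_3), S(f_1,h_4), S(f_2,h_4), S(h_3,h_4)) all reduce to 0 modulo the current basis, so we have a Gröbner basis.
Inter-reduce: drop elements whose leading term is divisible by another's, tail-reduce, and make monic.
Reduced Gröbner basis: {u - 2, v - 5}.

From the last basis element, v - 5 = 0, so v takes values in {5}. Each choice, substituted upward through the basis, yields the corresponding point(s) of the solution set.
  v = 5: the earlier basis element becomes u - 2 = 0, giving u = 2 — point (2, 5).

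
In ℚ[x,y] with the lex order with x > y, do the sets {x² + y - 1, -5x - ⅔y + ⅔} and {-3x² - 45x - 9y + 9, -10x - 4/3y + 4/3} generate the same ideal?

Yes, the ideals are equal.

Equality of ideals is decidable: compute both reduced Gröbner bases (unique for the ordering) and check whether they agree.
Buchberger on the first generating set:
f_1 = x² + y - 1, LT = x².
f_2 = -5x - ⅔y + ⅔, LT = x.

S(f_1,f_2): lcm = x². S = -2/15xy + 2/15x + y - 1.
  reduce S modulo (f_1, f_2):
  remainder 4/225y² + 217/225y - 221/225 ≠ 0; add g_3 = 4/225y² + 217/225y - 221/225 to the basis.

The other S-polynomials (S(f_1,g_3), S(f_2,g_3)) all reduce to 0 modulo the current basis, so we have a Gröbner basis.
Inter-reduce: drop elements whose leading term is divisible by another's, tail-reduce, and make monic.
Reduced Gröbner basis: {x + 2/15y - 2/15, y² + 217/4y - 221/4}.

Buchberger on the second generating set:
h_1 = -3x² - 45x - 9y + 9, LT = x².
h_2 = -10x - 4/3y + 4/3, LT = x.

S(h_1,h_2): lcm = x². S = -2/15xy + 227/15x + 3y - 3.
  reduce S modulo (h_1, h_2):
  remainder 4/225y² + 217/225y - 221/225 ≠ 0; add k_3 = 4/225y² + 217/225y - 221/225 to the basis.

The other S-polynomials (S(h_1,k_3), S(h_2,k_3)) all reduce to 0 modulo the current basis, so we have a Gröbner basis.
Inter-reduce: drop elements whose leading term is divisible by another's, tail-reduce, and make monic.
Reduced Gröbner basis: {x + 2/15y - 2/15, y² + 217/4y - 221/4}.

The two bases agree; hence the ideals are identical.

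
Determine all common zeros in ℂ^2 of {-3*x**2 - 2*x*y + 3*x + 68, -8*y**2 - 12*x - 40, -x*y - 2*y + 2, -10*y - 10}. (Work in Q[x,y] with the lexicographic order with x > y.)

{(-4, -1)}

Compute a lex Gröbner basis by Buchberger's algorithm.
f_1 = -3*x**2 - 2*x*y + 3*x + 68, LT = x**2.
f_2 = -12*x - 8*y**2 - 40, LT = x.
f_3 = -x*y - 2*y + 2, LT = x*y.
f_4 = -10*y - 10, LT = y.

The S-polynomials (S(f_1,f_2), S(f_1,f_3), S(f_1,f_4), S(f_2,f_3), S(f_2,f_4), S(f_3,f_4)) all reduce to 0 modulo the current basis, so we have a Gröbner basis.
Inter-reduce: drop elements whose leading term is divisible by another's, tail-reduce, and make monic.
Reduced Gröbner basis: {x + 4, y + 1}.

Since the basis is lex-ordered, y + 1 is univariate in y. Its roots are {-1}. Back-substituting each root into the other basis elements fixes the other coordinates.
  y = -1: the earlier basis element becomes x + 4 = 0, giving x = -4 — point (-4, -1).
Check: every point annihilates each of the original generators.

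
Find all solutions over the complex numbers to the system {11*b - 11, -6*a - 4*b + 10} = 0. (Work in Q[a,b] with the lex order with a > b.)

{(1, 1)}

Compute a lex Gröbner basis by Buchberger's algorithm.
f_1 = 11*b - 11, LT = b.
f_2 = -6*a - 4*b + 10, LT = a.

The S-polynomials (S(f_1,f_2)) all reduce to 0 modulo the current basis, so we have a Gröbner basis.
Inter-reduce: drop elements whose leading term is divisible by another's, tail-reduce, and make monic.
Reduced Gröbner basis: {a - 1, b - 1}.

A lex Gröbner basis eliminates variables successively. Here b - 1 depends only on b, with roots {1}; lifting each root through the earlier basis elements recovers the full solutions.
  b = 1: the earlier basis element becomes a - 1 = 0, giving a = 1 — point (1, 1).
A lex Gröbner basis triangularizes the system, enabling back-substitution.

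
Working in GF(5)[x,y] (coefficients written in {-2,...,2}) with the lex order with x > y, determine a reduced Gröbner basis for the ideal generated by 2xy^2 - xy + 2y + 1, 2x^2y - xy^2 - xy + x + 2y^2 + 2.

f_1 = 2xy^2 - xy + 2y + 1, LT = xy^2.
f_2 = 2x^2y - xy^2 - xy + x + 2y^2 + 2, LT = x^2y.

S(f_1,f_2): lcm = x^2y^2. S = 2x^2y - 2xy^3 - 2xy^2 - 2xy - 2x - y^3 - y.
  reduce S modulo (f_1, f_2):
  remainder -2xy + 2x - y^3 + 2y - 1 ≠ 0; add g_3 = -2xy + 2x - y^3 + 2y - 1 to the basis.

S(f_1,g_3): lcm = xy^2. S = -2xy + 2y^4 + y^2 - 2y - 2.
  reduce S modulo (f_1, f_2, g_3):
  remainder -2x + 2y^4 + y^3 + y^2 + y - 1 ≠ 0; add g_4 = -2x + 2y^4 + y^3 + y^2 + y - 1 to the basis.

S(f_1,g_4): lcm = xy^2. S = 2xy + y^6 - 2y^5 - 2y^4 - 2y^3 + 2y^2 + y - 2.
  reduce S modulo (f_1, f_2, g_3, g_4):
  remainder y^6 - 2y^5 - 2y^3 - 2y^2 - y + 1 ≠ 0; add g_5 = y^6 - 2y^5 - 2y^3 - 2y^2 - y + 1 to the basis.

S(g_3,g_4): lcm = xy. S = -x + y^5 - 2y^4 + y^3 - 2y^2 + y - 2.
  reduce S modulo (f_1, f_2, g_3, g_4, g_5):
  remainder y^5 + 2y^4 - 2y^3 - 2y + 1 ≠ 0; add g_6 = y^5 + 2y^4 - 2y^3 - 2y + 1 to the basis.

The other S-polynomials (S(f_2,g_3), S(f_2,g_4), S(f_1,g_5), S(f_2,g_5), S(g_3,g_5), S(g_4,g_5), S(f_1,g_6), S(f_2,g_6), S(g_3,g_6), S(g_4,g_6), S(g_5,g_6)) all reduce to 0 modulo the current basis, so we have a Gröbner basis.
Inter-reduce: drop elements whose leading term is divisible by another's, tail-reduce, and make monic.

G = {x - y^4 + 2y^3 + 2y^2 + 2y - 2, y^5 + 2y^4 - 2y^3 - 2y + 1}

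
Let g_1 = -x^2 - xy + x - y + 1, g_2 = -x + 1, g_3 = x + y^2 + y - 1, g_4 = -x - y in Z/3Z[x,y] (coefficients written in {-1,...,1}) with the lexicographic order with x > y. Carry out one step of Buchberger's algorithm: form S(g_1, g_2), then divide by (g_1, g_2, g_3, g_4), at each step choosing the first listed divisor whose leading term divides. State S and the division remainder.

lcm(LM(g_1), LM(g_2)) = x^2.
S = (lcm/LT(g_1))·g_1 − (lcm/LT(g_2))·g_2 = xy + y - 1.
Reduce S modulo (g_1, g_2, g_3, g_4) in that order:
  leading term xy: subtract (-y)·g_2 from xy + y - 1 → -y - 1
  leading term y: no divisor's leading term divides it; move -y to the remainder.
  leading term 1: no divisor's leading term divides it; move -1 to the remainder.
The remainder -y - 1 is nonzero, so it would be added as the next basis element.
An S-polynomial is built so that the two leading terms cancel; whether anything survives reduction is exactly the Gröbner-basis criterion.

S(g_1, g_2) = xy + y - 1; remainder on division = -y - 1.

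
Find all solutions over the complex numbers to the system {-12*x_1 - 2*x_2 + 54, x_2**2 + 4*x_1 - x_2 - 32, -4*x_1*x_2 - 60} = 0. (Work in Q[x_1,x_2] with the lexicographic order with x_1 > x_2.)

{(5, -3)}

Compute a lex Gröbner basis by Buchberger's algorithm.
f_1 = -12*x_1 - 2*x_2 + 54, LT = x_1.
f_2 = 4*x_1 + x_2**2 - x_2 - 32, LT = x_1.
f_3 = -4*x_1*x_2 - 60, LT = x_1*x_2.

S(f_1,f_2): lcm = x_1. S = -1/4*x_2**2 + 5/12*x_2 + 7/2.
  leading term x_2**2: no divisor's leading term divides it; move -1/4*x_2**2 to the remainder.
  leading term x_2: no divisor's leading term divides it; move 5/12*x_2 to the remainder.
  leading term 1: no divisor's leading term divides it; move 7/2 to the remainder.
  remainder -1/4*x_2**2 + 5/12*x_2 + 7/2 ≠ 0; add h_4 = -1/4*x_2**2 + 5/12*x_2 + 7/2 to the basis.

S(f_1,f_3): lcm = x_1*x_2. S = 1/6*x_2**2 - 9/2*x_2 - 15.
  leading term x_2**2: subtract (-2/3)·h_4 from 1/6*x_2**2 - 9/2*x_2 - 15 → -38/9*x_2 - 38/3
  leading term x_2: no divisor's leading term divides it; move -38/9*x_2 to the remainder.
  leading term 1: no divisor's leading term divides it; move -38/3 to the remainder.
  remainder -38/9*x_2 - 38/3 ≠ 0; add h_5 = -38/9*x_2 - 38/3 to the basis.

The other S-polynomials (S(f_2,f_3), S(f_1,h_4), S(f_2,h_4), S(f_3,h_4), S(f_1,h_5), S(f_2,h_5), S(f_3,h_5), S(h_4,h_5)) all reduce to 0 modulo the current basis, so we have a Gröbner basis.
Inter-reduce: drop elements whose leading term is divisible by another's, tail-reduce, and make monic.
Reduced Gröbner basis: {x_1 - 5, x_2 + 3}.

The lex basis is triangular: the last element involves only x_2. Solving x_2 + 3 = 0 gives x_2 ∈ {-3}; substituting each value into the earlier elements determines the remaining variables.
  x_2 = -3: the earlier basis element becomes x_1 - 5 = 0, giving x_1 = 5 — point (5, -3).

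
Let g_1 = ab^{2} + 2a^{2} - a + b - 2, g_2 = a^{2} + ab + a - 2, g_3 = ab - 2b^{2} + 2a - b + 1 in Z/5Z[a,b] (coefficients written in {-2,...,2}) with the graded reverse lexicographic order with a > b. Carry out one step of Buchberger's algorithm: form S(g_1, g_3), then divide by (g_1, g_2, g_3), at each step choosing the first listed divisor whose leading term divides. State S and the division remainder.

S(g_1, g_3) = 2b^{3} + 2a^{2} - 2ab + b^{2} - a - 2; remainder on division = 2b^{3} - 2b^{2} + b + 1.

lcm(LM(g_1), LM(g_3)) = ab^{2}.
S = (lcm/LT(g_1))·g_1 − (lcm/LT(g_3))·g_3 = 2b^{3} + 2a^{2} - 2ab + b^{2} - a - 2.
Reduce S modulo (g_1, g_2, g_3) in that order:
  leading term b^{3}: no divisor's leading term divides it; move 2b^{3} to the remainder.
  leading term a^{2}: subtract (2)·g_2 from 2a^{2} - 2ab + b^{2} - a - 2 → ab + b^{2} + 2a + 2
  leading term ab: subtract (1)·g_3 from ab + b^{2} + 2a + 2 → -2b^{2} + b + 1
  leading term b^{2}: no divisor's leading term divides it; move -2b^{2} to the remainder.
  leading term b: no divisor's leading term divides it; move b to the remainder.
  leading term 1: no divisor's leading term divides it; move 1 to the remainder.
The remainder 2b^{3} - 2b^{2} + b + 1 is nonzero, so it would be added as the next basis element.
This is the inner loop of Buchberger's algorithm — each nonzero remainder becomes a new basis element.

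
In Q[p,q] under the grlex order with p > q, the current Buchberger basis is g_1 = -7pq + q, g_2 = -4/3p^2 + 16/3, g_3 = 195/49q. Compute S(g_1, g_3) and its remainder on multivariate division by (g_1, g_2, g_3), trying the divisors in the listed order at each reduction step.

S(g_1, g_3) = -1/7q; remainder on division = 0.

lcm(LM(g_1), LM(g_3)) = pq.
S = (lcm/LT(g_1))·g_1 − (lcm/LT(g_3))·g_3 = -1/7q.
Reduce S modulo (g_1, g_2, g_3) in that order:
  leading term q: subtract (-7/195)·g_3 from -1/7q → 0
The remainder is 0, so this S-polynomial contributes no new basis element.
An S-polynomial is built so that the two leading terms cancel; whether anything survives reduction is exactly the Gröbner-basis criterion.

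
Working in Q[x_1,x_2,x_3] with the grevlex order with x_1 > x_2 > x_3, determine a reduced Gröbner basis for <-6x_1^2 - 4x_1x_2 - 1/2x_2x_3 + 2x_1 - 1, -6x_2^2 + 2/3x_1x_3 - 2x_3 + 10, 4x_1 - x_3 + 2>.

G = {x_3^3 - 68/15x_3^2 - 144/5x_2 - 116/15x_3 - 16/5, x_2^2 - 1/36x_3^2 + 7/18x_3 - 5/3, x_2x_3 + 1/4x_3^2 - 4/3x_2 - 4/3x_3 + 7/3, x_1 - 1/4x_3 + 1/2}

f_1 = -6x_1^2 - 4x_1x_2 - 1/2x_2x_3 + 2x_1 - 1, LT = x_1^2.
f_2 = -6x_2^2 + 2/3x_1x_3 - 2x_3 + 10, LT = x_2^2.
f_3 = 4x_1 - x_3 + 2, LT = x_1.

S(f_1,f_2): leading monomials are coprime, so the S-polynomial reduces to 0 (Buchberger's first criterion).
S(f_1,f_3): lcm = x_1^2. S = 2/3x_1x_2 + 1/4x_1x_3 + 1/12x_2x_3 - 5/6x_1 + 1/6.
  leading term x_1x_2: subtract (1/6x_2)·f_3 from 2/3x_1x_2 + 1/4x_1x_3 + 1/12x_2x_3 - 5/6x_1 + 1/6 → 1/4x_1x_3 + 1/4x_2x_3 - 5/6x_1 - 1/3x_2 + 1/6
  leading term x_1x_3: subtract (1/16x_3)·f_3 from 1/4x_1x_3 + 1/4x_2x_3 - 5/6x_1 - 1/3x_2 + 1/6 → 1/4x_2x_3 + 1/16x_3^2 - 5/6x_1 - 1/3x_2 - 1/8x_3 + 1/6
  leading term x_2x_3: no divisor's leading term divides it; move 1/4x_2x_3 to the remainder.
  leading term x_3^2: no divisor's leading term divides it; move 1/16x_3^2 to the remainder.
  leading term x_1: subtract (-5/24)·f_3 from -5/6x_1 - 1/3x_2 - 1/8x_3 + 1/6 → -1/3x_2 - 1/3x_3 + 7/12
  leading term x_2: no divisor's leading term divides it; move -1/3x_2 to the remainder.
  leading term x_3: no divisor's leading term divides it; move -1/3x_3 to the remainder.
  leading term 1: no divisor's leading term divides it; move 7/12 to the remainder.
  remainder 1/4x_2x_3 + 1/16x_3^2 - 1/3x_2 - 1/3x_3 + 7/12 ≠ 0; add g_4 = 1/4x_2x_3 + 1/16x_3^2 - 1/3x_2 - 1/3x_3 + 7/12 to the basis.

S(f_2,f_3): leading monomials are coprime, so the S-polynomial reduces to 0 (Buchberger's first criterion).
S(f_1,g_4): leading monomials are coprime, so the S-polynomial reduces to 0 (Buchberger's first criterion).
S(f_2,g_4): lcm = x_2^2x_3. S = -1/9x_1x_3^2 - 1/4x_2x_3^2 + 4/3x_2^2 + 4/3x_2x_3 + 1/3x_3^2 - 7/3x_2 - 5/3x_3.
  leading term x_1x_3^2: subtract (-1/36x_3^2)·f_3 from -1/9x_1x_3^2 - 1/4x_2x_3^2 + 4/3x_2^2 + 4/3x_2x_3 + 1/3x_3^2 - 7/3x_2 - 5/3x_3 → -1/4x_2x_3^2 - 1/36x_3^3 + 4/3x_2^2 + 4/3x_2x_3 + 7/18x_3^2 - 7/3x_2 - 5/3x_3
  leading term x_2x_3^2: subtract (-x_3)·g_4 from -1/4x_2x_3^2 - 1/36x_3^3 + 4/3x_2^2 + 4/3x_2x_3 + 7/18x_3^2 - 7/3x_2 - 5/3x_3 → 5/144x_3^3 + 4/3x_2^2 + x_2x_3 + 1/18x_3^2 - 7/3x_2 - 13/12x_3
  leading term x_3^3: no divisor's leading term divides it; move 5/144x_3^3 to the remainder.
  leading term x_2^2: subtract (-2/9)·f_2 from 4/3x_2^2 + x_2x_3 + 1/18x_3^2 - 7/3x_2 - 13/12x_3 → 4/27x_1x_3 + x_2x_3 + 1/18x_3^2 - 7/3x_2 - 55/36x_3 + 20/9
  leading term x_1x_3: subtract (1/27x_3)·f_3 from 4/27x_1x_3 + x_2x_3 + 1/18x_3^2 - 7/3x_2 - 55/36x_3 + 20/9 → x_2x_3 + 5/54x_3^2 - 7/3x_2 - 173/108x_3 + 20/9
  leading term x_2x_3: subtract (4)·g_4 from x_2x_3 + 5/54x_3^2 - 7/3x_2 - 173/108x_3 + 20/9 → -17/108x_3^2 - x_2 - 29/108x_3 - 1/9
  leading term x_3^2: no divisor's leading term divides it; move -17/108x_3^2 to the remainder.
  leading term x_2: no divisor's leading term divides it; move -x_2 to the remainder.
  leading term x_3: no divisor's leading term divides it; move -29/108x_3 to the remainder.
  leading term 1: no divisor's leading term divides it; move -1/9 to the remainder.
  remainder 5/144x_3^3 - 17/108x_3^2 - x_2 - 29/108x_3 - 1/9 ≠ 0; add g_5 = 5/144x_3^3 - 17/108x_3^2 - x_2 - 29/108x_3 - 1/9 to the basis.

S(f_3,g_4): leading monomials are coprime, so the S-polynomial reduces to 0 (Buchberger's first criterion).
S(f_1,g_5): leading monomials are coprime, so the S-polynomial reduces to 0 (Buchberger's first criterion).
S(f_2,g_5): leading monomials are coprime, so the S-polynomial reduces to 0 (Buchberger's first criterion).
S(f_3,g_5): leading monomials are coprime, so the S-polynomial reduces to 0 (Buchberger's first criterion).
S(g_4,g_5): lcm = x_2x_3^3. S = 1/4x_3^4 + 16/5x_2x_3^2 - 4/3x_3^3 + 144/5x_2^2 + 116/15x_2x_3 + 7/3x_3^2 + 16/5x_2.
  leading term x_3^4: subtract (36/5x_3)·g_5 from 1/4x_3^4 + 16/5x_2x_3^2 - 4/3x_3^3 + 144/5x_2^2 + 116/15x_2x_3 + 7/3x_3^2 + 16/5x_2 → 16/5x_2x_3^2 - 1/5x_3^3 + 144/5x_2^2 + 224/15x_2x_3 + 64/15x_3^2 + 16/5x_2 + 4/5x_3
  leading term x_2x_3^2: subtract (64/5x_3)·g_4 from 16/5x_2x_3^2 - 1/5x_3^3 + 144/5x_2^2 + 224/15x_2x_3 + 64/15x_3^2 + 16/5x_2 + 4/5x_3 → -x_3^3 + 144/5x_2^2 + 96/5x_2x_3 + 128/15x_3^2 + 16/5x_2 - 20/3x_3
  leading term x_3^3: subtract (-144/5)·g_5 from -x_3^3 + 144/5x_2^2 + 96/5x_2x_3 + 128/15x_3^2 + 16/5x_2 - 20/3x_3 → 144/5x_2^2 + 96/5x_2x_3 + 4x_3^2 - 128/5x_2 - 72/5x_3 - 16/5
  leading term x_2^2: subtract (-24/5)·f_2 from 144/5x_2^2 + 96/5x_2x_3 + 4x_3^2 - 128/5x_2 - 72/5x_3 - 16/5 → 16/5x_1x_3 + 96/5x_2x_3 + 4x_3^2 - 128/5x_2 - 24x_3 + 224/5
  leading term x_1x_3: subtract (4/5x_3)·f_3 from 16/5x_1x_3 + 96/5x_2x_3 + 4x_3^2 - 128/5x_2 - 24x_3 + 224/5 → 96/5x_2x_3 + 24/5x_3^2 - 128/5x_2 - 128/5x_3 + 224/5
  leading term x_2x_3: subtract (384/5)·g_4 from 96/5x_2x_3 + 24/5x_3^2 - 128/5x_2 - 128/5x_3 + 224/5 → 0
  remainder 0.

Every S-polynomial of the final basis reduces to 0, so we have a Gröbner basis.
Inter-reduce: drop elements whose leading term is divisible by another's, tail-reduce, and make monic.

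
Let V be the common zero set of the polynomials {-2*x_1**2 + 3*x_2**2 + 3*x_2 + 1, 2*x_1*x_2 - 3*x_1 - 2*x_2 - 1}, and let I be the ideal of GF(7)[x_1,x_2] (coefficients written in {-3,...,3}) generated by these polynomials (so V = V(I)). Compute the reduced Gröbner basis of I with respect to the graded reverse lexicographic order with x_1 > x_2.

f_1 = -2*x_1**2 + 3*x_2**2 + 3*x_2 + 1, LT = x_1**2.
f_2 = 2*x_1*x_2 - 3*x_1 - 2*x_2 - 1, LT = x_1*x_2.

S(f_1,f_2): lcm = x_1**2*x_2. S = 2*x_2**3 - 2*x_1**2 + x_1*x_2 + 2*x_2**2 - 3*x_1 + 3*x_2.
  reduce S modulo (f_1, f_2):
  remainder 2*x_2**3 - x_2**2 + 2*x_1 + x_2 + 3 ≠ 0; add g_3 = 2*x_2**3 - x_2**2 + 2*x_1 + x_2 + 3 to the basis.

The other S-polynomials (S(f_1,g_3), S(f_2,g_3)) all reduce to 0 modulo the current basis, so we have a Gröbner basis.

G = {x_2**3 + 3*x_2**2 + x_1 - 3*x_2 - 2, x_1**2 + 2*x_2**2 + 2*x_2 + 3, x_1*x_2 + 2*x_1 - x_2 + 3}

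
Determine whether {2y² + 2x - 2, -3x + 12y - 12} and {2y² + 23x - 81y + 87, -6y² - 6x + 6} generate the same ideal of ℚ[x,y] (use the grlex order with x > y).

For a fixed monomial order, each ideal has a unique reduced Gröbner basis; comparing bases decides equality.
Buchberger on the first generating set:
f_1 = 2y² + 2x - 2, LT = y².
f_2 = -3x + 12y - 12, LT = x.

The S-polynomials (S(f_1,f_2)) all reduce to 0 modulo the current basis, so we have a Gröbner basis.
Inter-reduce: drop elements whose leading term is divisible by another's, tail-reduce, and make monic.
Reduced Gröbner basis: {y² + 4y - 5, x - 4y + 4}.

Buchberger on the second generating set:
h_1 = 2y² + 23x - 81y + 87, LT = y².
h_2 = -6y² - 6x + 6, LT = y².

S(h_1,h_2): lcm = y². S = 21/2x - 81/2y + 89/2.
  leading term x: no divisor's leading term divides it; move 21/2x to the remainder.
  leading term y: no divisor's leading term divides it; move -81/2y to the remainder.
  leading term 1: no divisor's leading term divides it; move 89/2 to the remainder.
  remainder 21/2x - 81/2y + 89/2 ≠ 0; add k_3 = 21/2x - 81/2y + 89/2 to the basis.

The other S-polynomials (S(h_1,k_3), S(h_2,k_3)) all reduce to 0 modulo the current basis, so we have a Gröbner basis.
Inter-reduce: drop elements whose leading term is divisible by another's, tail-reduce, and make monic.
Reduced Gröbner basis: {y² + 27/7y - 110/21, x - 27/7y + 89/21}.

Since the reduced bases disagree, the two ideals are not the same.
The choice of monomial ordering does not affect the verdict — as long as both bases are computed under the same ordering, their equality decides ideal equality.

No, the ideals differ.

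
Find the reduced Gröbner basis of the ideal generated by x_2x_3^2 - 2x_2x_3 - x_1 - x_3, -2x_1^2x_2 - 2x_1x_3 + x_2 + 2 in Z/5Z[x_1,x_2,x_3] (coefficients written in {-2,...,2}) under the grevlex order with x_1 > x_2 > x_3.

G = {x_1x_3^3 + x_1^3 + x_1^2x_3 - 2x_1x_3^2 - x_3^2 + 2x_1 - x_3, x_1^2x_2 + x_1x_3 + 2x_2 - 1, x_2x_3^2 - 2x_2x_3 - x_1 - x_3}

This is the nonlinear analogue of row-reducing a linear system.

f_1 = x_2x_3^2 - 2x_2x_3 - x_1 - x_3, LT = x_2x_3^2.
f_2 = -2x_1^2x_2 - 2x_1x_3 + x_2 + 2, LT = x_1^2x_2.

S(f_1,f_2): lcm = x_1^2x_2x_3^2. S = -2x_1^2x_2x_3 - x_1x_3^3 - x_1^3 - x_1^2x_3 - 2x_2x_3^2 + x_3^2.
  leading term x_1^2x_2x_3: subtract (x_3)·f_2 from -2x_1^2x_2x_3 - x_1x_3^3 - x_1^3 - x_1^2x_3 - 2x_2x_3^2 + x_3^2 → -x_1x_3^3 - x_1^3 - x_1^2x_3 + 2x_1x_3^2 - 2x_2x_3^2 - x_2x_3 + x_3^2 - 2x_3
  leading term x_1x_3^3: no divisor's leading term divides it; move -x_1x_3^3 to the remainder.
  leading term x_1^3: no divisor's leading term divides it; move -x_1^3 to the remainder.
  leading term x_1^2x_3: no divisor's leading term divides it; move -x_1^2x_3 to the remainder.
  leading term x_1x_3^2: no divisor's leading term divides it; move 2x_1x_3^2 to the remainder.
  leading term x_2x_3^2: subtract (-2)·f_1 from -2x_2x_3^2 - x_2x_3 + x_3^2 - 2x_3 → x_3^2 - 2x_1 + x_3
  leading term x_3^2: no divisor's leading term divides it; move x_3^2 to the remainder.
  leading term x_1: no divisor's leading term divides it; move -2x_1 to the remainder.
  leading term x_3: no divisor's leading term divides it; move x_3 to the remainder.
  remainder -x_1x_3^3 - x_1^3 - x_1^2x_3 + 2x_1x_3^2 + x_3^2 - 2x_1 + x_3 ≠ 0; add g_3 = -x_1x_3^3 - x_1^3 - x_1^2x_3 + 2x_1x_3^2 + x_3^2 - 2x_1 + x_3 to the basis.

S(f_1,g_3): lcm = x_1x_2x_3^3. S = -x_1^3x_2 - x_1^2x_2x_3 - x_1^2x_3 - x_1x_3^2 + x_2x_3^2 - 2x_1x_2 + x_2x_3.
  leading term x_1^3x_2: subtract (-2x_1)·f_2 from -x_1^3x_2 - x_1^2x_2x_3 - x_1^2x_3 - x_1x_3^2 + x_2x_3^2 - 2x_1x_2 + x_2x_3 → -x_1^2x_2x_3 - x_1x_3^2 + x_2x_3^2 + x_2x_3 - x_1
  leading term x_1^2x_2x_3: subtract (-2x_3)·f_2 from -x_1^2x_2x_3 - x_1x_3^2 + x_2x_3^2 + x_2x_3 - x_1 → x_2x_3^2 - 2x_2x_3 - x_1 - x_3
  leading term x_2x_3^2: subtract (1)·f_1 from x_2x_3^2 - 2x_2x_3 - x_1 - x_3 → 0
  remainder 0.

S(f_2,g_3): lcm = x_1^2x_2x_3^3. S = -x_1^4x_2 - x_1^3x_2x_3 + 2x_1^2x_2x_3^2 + x_1x_3^4 + x_1x_2x_3^2 + 2x_2x_3^3 - 2x_1^2x_2 + x_1x_2x_3 - x_3^3.
  leading term x_1^4x_2: subtract (-2x_1^2)·f_2 from -x_1^4x_2 - x_1^3x_2x_3 + 2x_1^2x_2x_3^2 + x_1x_3^4 + x_1x_2x_3^2 + 2x_2x_3^3 - 2x_1^2x_2 + x_1x_2x_3 - x_3^3 → -x_1^3x_2x_3 + 2x_1^2x_2x_3^2 + x_1x_3^4 + x_1^3x_3 + x_1x_2x_3^2 + 2x_2x_3^3 + x_1x_2x_3 - x_3^3 - x_1^2
  leading term x_1^3x_2x_3: subtract (-2x_1x_3)·f_2 from -x_1^3x_2x_3 + 2x_1^2x_2x_3^2 + x_1x_3^4 + x_1^3x_3 + x_1x_2x_3^2 + 2x_2x_3^3 + x_1x_2x_3 - x_3^3 - x_1^2 → 2x_1^2x_2x_3^2 + x_1x_3^4 + x_1^3x_3 + x_1^2x_3^2 + x_1x_2x_3^2 + 2x_2x_3^3 - 2x_1x_2x_3 - x_3^3 - x_1^2 - x_1x_3
  leading term x_1^2x_2x_3^2: subtract (2x_1^2)·f_1 from 2x_1^2x_2x_3^2 + x_1x_3^4 + x_1^3x_3 + x_1^2x_3^2 + x_1x_2x_3^2 + 2x_2x_3^3 - 2x_1x_2x_3 - x_3^3 - x_1^2 - x_1x_3 → x_1x_3^4 + x_1^3x_3 - x_1^2x_2x_3 + x_1^2x_3^2 + x_1x_2x_3^2 + 2x_2x_3^3 + 2x_1^3 + 2x_1^2x_3 - 2x_1x_2x_3 - x_3^3 - x_1^2 - x_1x_3
  leading term x_1x_3^4: subtract (-x_3)·g_3 from x_1x_3^4 + x_1^3x_3 - x_1^2x_2x_3 + x_1^2x_3^2 + x_1x_2x_3^2 + 2x_2x_3^3 + 2x_1^3 + 2x_1^2x_3 - 2x_1x_2x_3 - x_3^3 - x_1^2 - x_1x_3 → -x_1^2x_2x_3 + x_1x_2x_3^2 + 2x_1x_3^3 + 2x_2x_3^3 + 2x_1^3 + 2x_1^2x_3 - 2x_1x_2x_3 - x_1^2 + 2x_1x_3 + x_3^2
  leading term x_1^2x_2x_3: subtract (-2x_3)·f_2 from -x_1^2x_2x_3 + x_1x_2x_3^2 + 2x_1x_3^3 + 2x_2x_3^3 + 2x_1^3 + 2x_1^2x_3 - 2x_1x_2x_3 - x_1^2 + 2x_1x_3 + x_3^2 → x_1x_2x_3^2 + 2x_1x_3^3 + 2x_2x_3^3 + 2x_1^3 + 2x_1^2x_3 - 2x_1x_2x_3 + x_1x_3^2 - x_1^2 + 2x_1x_3 + 2x_2x_3 + x_3^2 - x_3
  leading term x_1x_2x_3^2: subtract (x_1)·f_1 from x_1x_2x_3^2 + 2x_1x_3^3 + 2x_2x_3^3 + 2x_1^3 + 2x_1^2x_3 - 2x_1x_2x_3 + x_1x_3^2 - x_1^2 + 2x_1x_3 + 2x_2x_3 + x_3^2 - x_3 → 2x_1x_3^3 + 2x_2x_3^3 + 2x_1^3 + 2x_1^2x_3 + x_1x_3^2 - 2x_1x_3 + 2x_2x_3 + x_3^2 - x_3
  leading term x_1x_3^3: subtract (-2)·g_3 from 2x_1x_3^3 + 2x_2x_3^3 + 2x_1^3 + 2x_1^2x_3 + x_1x_3^2 - 2x_1x_3 + 2x_2x_3 + x_3^2 - x_3 → 2x_2x_3^3 - 2x_1x_3 + 2x_2x_3 - 2x_3^2 + x_1 + x_3
  leading term x_2x_3^3: subtract (2x_3)·f_1 from 2x_2x_3^3 - 2x_1x_3 + 2x_2x_3 - 2x_3^2 + x_1 + x_3 → -x_2x_3^2 + 2x_2x_3 + x_1 + x_3
  leading term x_2x_3^2: subtract (-1)·f_1 from -x_2x_3^2 + 2x_2x_3 + x_1 + x_3 → 0
  remainder 0.

Every S-polynomial of the final basis reduces to 0, so we have a Gröbner basis.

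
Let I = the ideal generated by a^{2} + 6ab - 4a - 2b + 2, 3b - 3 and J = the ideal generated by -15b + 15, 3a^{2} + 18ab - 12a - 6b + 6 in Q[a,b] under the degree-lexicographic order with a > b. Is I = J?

Yes, the ideals are equal.

Two ideals are equal iff their reduced Gröbner bases coincide (the reduced basis is unique for a fixed ordering).
Buchberger on the first generating set:
f_1 = a^{2} + 6ab - 4a - 2b + 2, LT = a^{2}.
f_2 = 3b - 3, LT = b.

The S-polynomials (S(f_1,f_2)) all reduce to 0 modulo the current basis, so we have a Gröbner basis.
Inter-reduce: drop elements whose leading term is divisible by another's, tail-reduce, and make monic.
Reduced Gröbner basis: {a^{2} + 2a, b - 1}.

Buchberger on the second generating set:
h_1 = -15b + 15, LT = b.
h_2 = 3a^{2} + 18ab - 12a - 6b + 6, LT = a^{2}.

The S-polynomials (S(h_1,h_2)) all reduce to 0 modulo the current basis, so we have a Gröbner basis.
Inter-reduce: drop elements whose leading term is divisible by another's, tail-reduce, and make monic.
Reduced Gröbner basis: {a^{2} + 2a, b - 1}.

Same reduced basis, so the two generating sets span the same ideal.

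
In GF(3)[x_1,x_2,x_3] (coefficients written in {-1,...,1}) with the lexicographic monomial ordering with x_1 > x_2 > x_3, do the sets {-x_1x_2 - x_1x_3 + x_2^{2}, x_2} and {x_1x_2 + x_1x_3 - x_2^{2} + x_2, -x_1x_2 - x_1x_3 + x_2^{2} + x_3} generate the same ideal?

Since reduced Gröbner bases are canonical representatives of ideals under a given ordering, it suffices to compute and compare them.
Buchberger on the first generating set:
f_1 = -x_1x_2 - x_1x_3 + x_2^{2}, LT = x_1x_2.
f_2 = x_2, LT = x_2.

S(f_1,f_2): lcm = x_1x_2. S = x_1x_3 - x_2^{2}.
  leading term x_1x_3: no divisor's leading term divides it; move x_1x_3 to the remainder.
  leading term x_2^{2}: subtract (-x_2)·f_2 from -x_2^{2} → 0
  remainder x_1x_3 ≠ 0; add g_3 = x_1x_3 to the basis.

The other S-polynomials (S(f_1,g_3), S(f_2,g_3)) all reduce to 0 modulo the current basis, so we have a Gröbner basis.
Inter-reduce: drop elements whose leading term is divisible by another's, tail-reduce, and make monic.
Reduced Gröbner basis: {x_1x_3, x_2}.

Buchberger on the second generating set:
h_1 = x_1x_2 + x_1x_3 - x_2^{2} + x_2, LT = x_1x_2.
h_2 = -x_1x_2 - x_1x_3 + x_2^{2} + x_3, LT = x_1x_2.

S(h_1,h_2): lcm = x_1x_2. S = x_2 + x_3.
  leading term x_2: no divisor's leading term divides it; move x_2 to the remainder.
  leading term x_3: no divisor's leading term divides it; move x_3 to the remainder.
  remainder x_2 + x_3 ≠ 0; add k_3 = x_2 + x_3 to the basis.

S(h_1,k_3): lcm = x_1x_2. S = -x_2^{2} + x_2.
  leading term x_2^{2}: subtract (-x_2)·k_3 from -x_2^{2} + x_2 → x_2x_3 + x_2
  leading term x_2x_3: subtract (x_3)·k_3 from x_2x_3 + x_2 → x_2 - x_3^{2}
  leading term x_2: subtract (1)·k_3 from x_2 - x_3^{2} → -x_3^{2} - x_3
  leading term x_3^{2}: no divisor's leading term divides it; move -x_3^{2} to the remainder.
  leading term x_3: no divisor's leading term divides it; move -x_3 to the remainder.
  remainder -x_3^{2} - x_3 ≠ 0; add k_4 = -x_3^{2} - x_3 to the basis.

The other S-polynomials (S(h_2,k_3), S(h_1,k_4), S(h_2,k_4), S(k_3,k_4)) all reduce to 0 modulo the current basis, so we have a Gröbner basis.
Inter-reduce: drop elements whose leading term is divisible by another's, tail-reduce, and make monic.
Reduced Gröbner basis: {x_2 + x_3, x_3^{2} + x_3}.

Since the reduced bases disagree, the two ideals are not the same.

No, the ideals differ.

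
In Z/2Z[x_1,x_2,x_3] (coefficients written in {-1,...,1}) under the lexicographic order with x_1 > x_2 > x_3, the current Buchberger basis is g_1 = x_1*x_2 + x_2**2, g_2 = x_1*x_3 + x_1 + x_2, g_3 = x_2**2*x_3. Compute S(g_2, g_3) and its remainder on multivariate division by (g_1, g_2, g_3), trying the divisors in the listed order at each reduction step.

lcm(LM(g_2), LM(g_3)) = x_1*x_2**2*x_3.
S = (lcm/LT(g_2))·g_2 − (lcm/LT(g_3))·g_3 = x_1*x_2**2 + x_2**3.
Reduce S modulo (g_1, g_2, g_3) in that order:
  leading term x_1*x_2**2: subtract (x_2)·g_1 from x_1*x_2**2 + x_2**3 → 0
The remainder is 0, so this S-polynomial contributes no new basis element.
This is the inner loop of Buchberger's algorithm — each nonzero remainder becomes a new basis element.

S(g_2, g_3) = x_1*x_2**2 + x_2**3; remainder on division = 0.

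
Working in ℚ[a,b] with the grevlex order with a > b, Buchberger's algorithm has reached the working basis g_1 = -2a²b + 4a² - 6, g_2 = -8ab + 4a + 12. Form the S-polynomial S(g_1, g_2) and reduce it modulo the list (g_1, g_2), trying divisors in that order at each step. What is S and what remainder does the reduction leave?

S(g_1, g_2) = -3/2a² + 3/2a + 3; remainder on division = -3/2a² + 3/2a + 3.

lcm(LM(g_1), LM(g_2)) = a²b.
S = (lcm/LT(g_1))·g_1 − (lcm/LT(g_2))·g_2 = -3/2a² + 3/2a + 3.
Reduce S modulo (g_1, g_2) in that order:
  leading term a²: no divisor's leading term divides it; move -3/2a² to the remainder.
  leading term a: no divisor's leading term divides it; move 3/2a to the remainder.
  leading term 1: no divisor's leading term divides it; move 3 to the remainder.
The remainder -3/2a² + 3/2a + 3 is nonzero, so it would be added as the next basis element.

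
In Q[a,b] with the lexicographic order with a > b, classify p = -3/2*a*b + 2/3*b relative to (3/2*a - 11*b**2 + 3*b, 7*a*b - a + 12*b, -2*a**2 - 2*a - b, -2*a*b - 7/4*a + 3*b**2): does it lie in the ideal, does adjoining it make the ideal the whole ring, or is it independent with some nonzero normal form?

-3/2*a*b + 2/3*b lies in I (it reduces to 0).

First compute the reduced Gröbner basis of I by Buchberger's algorithm.
f_1 = 3/2*a - 11*b**2 + 3*b, LT = a.
f_2 = 7*a*b - a + 12*b, LT = a*b.
f_3 = -2*a**2 - 2*a - b, LT = a**2.
f_4 = -2*a*b - 7/4*a + 3*b**2, LT = a*b.

S(f_1,f_2): lcm = a*b. S = 1/7*a - 22/3*b**3 + 2*b**2 - 12/7*b.
  leading term a: subtract (2/21)·f_1 from 1/7*a - 22/3*b**3 + 2*b**2 - 12/7*b → -22/3*b**3 + 64/21*b**2 - 2*b
  leading term b**3: no divisor's leading term divides it; move -22/3*b**3 to the remainder.
  leading term b**2: no divisor's leading term divides it; move 64/21*b**2 to the remainder.
  leading term b: no divisor's leading term divides it; move -2*b to the remainder.
  remainder -22/3*b**3 + 64/21*b**2 - 2*b ≠ 0; add h_5 = -22/3*b**3 + 64/21*b**2 - 2*b to the basis.

S(f_1,f_3): lcm = a**2. S = -22/3*a*b**2 + 2*a*b - a - 1/2*b.
  leading term a*b**2: subtract (-44/9*b**2)·f_1 from -22/3*a*b**2 + 2*a*b - a - 1/2*b → 2*a*b - a - 484/9*b**4 + 44/3*b**3 - 1/2*b
  leading term a*b: subtract (4/3*b)·f_1 from 2*a*b - a - 484/9*b**4 + 44/3*b**3 - 1/2*b → -a - 484/9*b**4 + 88/3*b**3 - 4*b**2 - 1/2*b
  leading term a: subtract (-2/3)·f_1 from -a - 484/9*b**4 + 88/3*b**3 - 4*b**2 - 1/2*b → -484/9*b**4 + 88/3*b**3 - 34/3*b**2 + 3/2*b
  leading term b**4: subtract (22/3*b)·h_5 from -484/9*b**4 + 88/3*b**3 - 34/3*b**2 + 3/2*b → 440/63*b**3 + 10/3*b**2 + 3/2*b
  leading term b**3: subtract (-20/21)·h_5 from 440/63*b**3 + 10/3*b**2 + 3/2*b → 2750/441*b**2 - 17/42*b
  leading term b**2: no divisor's leading term divides it; move 2750/441*b**2 to the remainder.
  leading term b: no divisor's leading term divides it; move -17/42*b to the remainder.
  remainder 2750/441*b**2 - 17/42*b ≠ 0; add h_6 = 2750/441*b**2 - 17/42*b to the basis.

S(f_1,f_4): lcm = a*b. S = -7/8*a - 22/3*b**3 + 7/2*b**2.
  leading term a: subtract (-7/12)·f_1 from -7/8*a - 22/3*b**3 + 7/2*b**2 → -22/3*b**3 - 35/12*b**2 + 7/4*b
  leading term b**3: subtract (1)·h_5 from -22/3*b**3 - 35/12*b**2 + 7/4*b → -167/28*b**2 + 15/4*b
  leading term b**2: subtract (-10521/11000)·h_6 from -167/28*b**2 + 15/4*b → 73983/22000*b
  leading term b: no divisor's leading term divides it; move 73983/22000*b to the remainder.
  remainder 73983/22000*b ≠ 0; add h_7 = 73983/22000*b to the basis.

The other S-polynomials (S(f_2,f_3), S(f_2,f_4), S(f_3,f_4), S(f_1,h_5), S(f_2,h_5), S(f_3,h_5), S(f_4,h_5), S(f_1,h_6), S(f_2,h_6), S(f_3,h_6), S(f_4,h_6), S(h_5,h_6), S(f_1,h_7), S(f_2,h_7), S(f_3,h_7), S(f_4,h_7), S(h_5,h_7), S(h_6,h_7)) all reduce to 0 modulo the current basis, so we have a Gröbner basis.
Inter-reduce: drop elements whose leading term is divisible by another's, tail-reduce, and make monic.
Reduced Gröbner basis: {a, b}.
Label its elements g_1 = a, g_2 = b.

Reduce p = -3/2*a*b + 2/3*b modulo G:
  leading term a*b: subtract (-3/2*b)·g_1 from -3/2*a*b + 2/3*b → 2/3*b
  leading term b: subtract (2/3)·g_2 from 2/3*b → 0
  normal form = 0.
Since the normal form is 0, p ∈ I.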